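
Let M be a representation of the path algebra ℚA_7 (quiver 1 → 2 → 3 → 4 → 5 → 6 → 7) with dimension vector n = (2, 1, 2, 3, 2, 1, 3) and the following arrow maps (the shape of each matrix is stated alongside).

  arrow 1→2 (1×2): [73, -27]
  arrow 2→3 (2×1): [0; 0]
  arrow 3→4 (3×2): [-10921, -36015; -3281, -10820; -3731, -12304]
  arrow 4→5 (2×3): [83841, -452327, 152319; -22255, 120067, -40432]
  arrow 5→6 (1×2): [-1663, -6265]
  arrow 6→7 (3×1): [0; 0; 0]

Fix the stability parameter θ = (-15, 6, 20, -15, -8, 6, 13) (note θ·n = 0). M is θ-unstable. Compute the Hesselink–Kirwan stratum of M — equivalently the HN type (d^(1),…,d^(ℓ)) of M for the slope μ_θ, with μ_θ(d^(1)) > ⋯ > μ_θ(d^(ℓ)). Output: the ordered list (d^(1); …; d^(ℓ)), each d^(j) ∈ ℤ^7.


Barcode: M ≅ I[1,1], I[1,2], I[3,5], I[3,6], I[4,4], I[7,7]^3. HN layers by μ_θ (4 steps, strictly decreasing):
  μ^(1)=13; μ^(2)=6; μ^(3)=-1; μ^(4)=-15

((0, 0, 0, 0, 0, 0, 3); (0, 1, 0, 0, 0, 1, 0); (0, 0, 2, 2, 2, 0, 0); (2, 0, 0, 1, 0, 0, 0))


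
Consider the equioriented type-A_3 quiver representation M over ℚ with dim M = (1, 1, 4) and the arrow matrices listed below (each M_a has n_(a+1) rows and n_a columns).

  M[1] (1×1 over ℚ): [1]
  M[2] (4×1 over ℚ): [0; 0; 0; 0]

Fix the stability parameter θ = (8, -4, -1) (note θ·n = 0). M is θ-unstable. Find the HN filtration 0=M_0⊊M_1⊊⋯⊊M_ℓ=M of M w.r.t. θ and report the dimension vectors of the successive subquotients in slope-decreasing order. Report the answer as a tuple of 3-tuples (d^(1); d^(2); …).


Via rank(M_{q-1}∘⋯∘M_p): M ≅ I[1,2], I[3,3]^4.
μ_θ-semistable layers: μ^(1)=2; μ^(2)=-1

((1, 1, 0); (0, 0, 4))


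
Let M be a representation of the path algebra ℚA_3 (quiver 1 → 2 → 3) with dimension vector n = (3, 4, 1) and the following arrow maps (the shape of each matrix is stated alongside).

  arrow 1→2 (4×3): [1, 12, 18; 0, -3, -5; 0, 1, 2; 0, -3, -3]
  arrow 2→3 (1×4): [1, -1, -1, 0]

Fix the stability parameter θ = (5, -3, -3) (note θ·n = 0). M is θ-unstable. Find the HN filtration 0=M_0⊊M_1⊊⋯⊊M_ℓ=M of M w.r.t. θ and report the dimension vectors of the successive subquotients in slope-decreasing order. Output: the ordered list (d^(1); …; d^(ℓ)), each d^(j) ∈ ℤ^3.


Barcode: M ≅ I[1,2]^2, I[1,3], I[2,2]. HN layers by μ_θ (3 steps, strictly decreasing):
  μ^(1)=1; μ^(2)=-1/3; μ^(3)=-3

((2, 2, 0); (1, 1, 1); (0, 1, 0))


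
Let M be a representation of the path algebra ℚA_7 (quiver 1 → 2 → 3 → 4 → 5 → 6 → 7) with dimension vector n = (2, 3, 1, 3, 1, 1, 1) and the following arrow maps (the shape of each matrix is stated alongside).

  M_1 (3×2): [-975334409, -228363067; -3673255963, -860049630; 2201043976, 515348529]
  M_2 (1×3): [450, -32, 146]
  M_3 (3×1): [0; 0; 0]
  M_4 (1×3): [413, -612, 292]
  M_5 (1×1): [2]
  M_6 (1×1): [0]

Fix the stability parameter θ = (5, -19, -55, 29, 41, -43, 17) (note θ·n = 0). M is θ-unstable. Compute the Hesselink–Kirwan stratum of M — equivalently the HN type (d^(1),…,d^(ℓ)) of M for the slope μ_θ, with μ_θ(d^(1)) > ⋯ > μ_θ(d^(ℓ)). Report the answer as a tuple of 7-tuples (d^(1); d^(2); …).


Via rank(M_{q-1}∘⋯∘M_p): M ≅ I[1,2], I[1,3], I[2,2], I[4,4]^2, I[4,6], I[7,7].
μ_θ-semistable layers: μ^(1)=29; μ^(2)=17; μ^(3)=9; μ^(4)=-7; μ^(5)=-19; μ^(6)=-23

((0, 0, 0, 2, 0, 0, 0); (0, 0, 0, 0, 0, 0, 1); (0, 0, 0, 1, 1, 1, 0); (1, 1, 0, 0, 0, 0, 0); (0, 1, 0, 0, 0, 0, 0); (1, 1, 1, 0, 0, 0, 0))


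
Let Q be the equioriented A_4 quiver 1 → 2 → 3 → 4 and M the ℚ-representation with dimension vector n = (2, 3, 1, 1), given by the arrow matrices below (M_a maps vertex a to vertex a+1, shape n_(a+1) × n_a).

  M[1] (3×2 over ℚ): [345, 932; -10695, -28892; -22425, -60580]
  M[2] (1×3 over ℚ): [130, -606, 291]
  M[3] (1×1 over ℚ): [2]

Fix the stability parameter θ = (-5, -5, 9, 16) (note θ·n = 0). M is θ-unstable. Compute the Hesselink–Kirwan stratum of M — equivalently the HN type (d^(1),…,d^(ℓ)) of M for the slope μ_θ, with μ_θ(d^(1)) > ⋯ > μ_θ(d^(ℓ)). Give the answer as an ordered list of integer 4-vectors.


Barcode: M ≅ I[1,1], I[1,4], I[2,2]^2. HN layers by μ_θ (3 steps, strictly decreasing):
  μ^(1)=16; μ^(2)=9; μ^(3)=-5

((0, 0, 0, 1); (0, 0, 1, 0); (2, 3, 0, 0))


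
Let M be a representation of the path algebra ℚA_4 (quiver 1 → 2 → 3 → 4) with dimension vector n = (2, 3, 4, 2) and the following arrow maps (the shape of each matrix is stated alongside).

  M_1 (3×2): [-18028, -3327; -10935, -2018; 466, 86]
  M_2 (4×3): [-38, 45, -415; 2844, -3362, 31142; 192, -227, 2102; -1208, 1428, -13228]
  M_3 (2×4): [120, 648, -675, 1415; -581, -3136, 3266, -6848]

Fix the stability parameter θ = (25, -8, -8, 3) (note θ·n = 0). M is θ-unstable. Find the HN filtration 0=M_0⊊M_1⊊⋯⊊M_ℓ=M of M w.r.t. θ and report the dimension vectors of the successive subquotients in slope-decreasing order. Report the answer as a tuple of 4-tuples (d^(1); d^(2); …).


Interval decomposition of M: I[1,2], I[1,4], I[2,4], I[3,3]^2.
HN type (ℓ=3): μ^(1)=17/2; μ^(2)=3; μ^(3)=-8

((1, 1, 0, 0); (1, 1, 1, 2); (0, 1, 3, 0))


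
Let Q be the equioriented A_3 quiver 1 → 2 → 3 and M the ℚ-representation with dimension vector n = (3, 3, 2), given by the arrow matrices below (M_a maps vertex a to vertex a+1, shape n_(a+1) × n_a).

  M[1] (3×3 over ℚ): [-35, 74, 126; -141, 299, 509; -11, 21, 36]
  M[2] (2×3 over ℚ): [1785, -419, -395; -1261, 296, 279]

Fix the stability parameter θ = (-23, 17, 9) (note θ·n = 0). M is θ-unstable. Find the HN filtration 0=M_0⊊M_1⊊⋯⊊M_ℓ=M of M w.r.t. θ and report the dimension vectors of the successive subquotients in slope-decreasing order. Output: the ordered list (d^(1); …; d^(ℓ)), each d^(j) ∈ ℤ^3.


Interval decomposition of M: I[1,2], I[1,3]^2.
HN type (ℓ=3): μ^(1)=17; μ^(2)=13; μ^(3)=-23

((0, 1, 0); (0, 2, 2); (3, 0, 0))


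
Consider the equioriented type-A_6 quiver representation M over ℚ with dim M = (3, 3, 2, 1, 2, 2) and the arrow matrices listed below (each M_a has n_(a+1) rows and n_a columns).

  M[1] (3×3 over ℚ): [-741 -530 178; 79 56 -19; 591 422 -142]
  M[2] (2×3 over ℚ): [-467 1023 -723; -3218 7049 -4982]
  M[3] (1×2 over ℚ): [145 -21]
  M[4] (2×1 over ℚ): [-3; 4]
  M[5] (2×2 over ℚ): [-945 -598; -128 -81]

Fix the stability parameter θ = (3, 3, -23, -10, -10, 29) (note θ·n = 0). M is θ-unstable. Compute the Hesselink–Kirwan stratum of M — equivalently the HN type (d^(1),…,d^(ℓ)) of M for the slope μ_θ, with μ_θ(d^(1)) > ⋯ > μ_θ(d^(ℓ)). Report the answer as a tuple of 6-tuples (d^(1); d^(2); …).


Barcode: M ≅ I[1,1], I[1,3], I[1,6], I[2,2], I[5,6]. HN layers by μ_θ (5 steps, strictly decreasing):
  μ^(1)=29; μ^(2)=3; μ^(3)=-17/3; μ^(4)=-37/5; μ^(5)=-10

((0, 0, 0, 0, 0, 2); (1, 1, 0, 0, 0, 0); (1, 1, 1, 0, 0, 0); (1, 1, 1, 1, 1, 0); (0, 0, 0, 0, 1, 0))


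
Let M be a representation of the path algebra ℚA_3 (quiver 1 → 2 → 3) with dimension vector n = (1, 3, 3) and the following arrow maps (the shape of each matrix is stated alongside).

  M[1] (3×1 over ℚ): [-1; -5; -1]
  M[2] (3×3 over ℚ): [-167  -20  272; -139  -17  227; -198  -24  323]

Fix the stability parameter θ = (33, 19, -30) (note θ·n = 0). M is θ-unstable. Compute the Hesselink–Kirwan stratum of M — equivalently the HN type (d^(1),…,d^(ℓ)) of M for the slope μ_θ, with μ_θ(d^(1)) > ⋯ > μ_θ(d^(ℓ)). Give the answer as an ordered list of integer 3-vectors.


Barcode: M ≅ I[1,3], I[2,3]^2. HN layers by μ_θ (2 steps, strictly decreasing):
  μ^(1)=22/3; μ^(2)=-11/2

((1, 1, 1); (0, 2, 2))


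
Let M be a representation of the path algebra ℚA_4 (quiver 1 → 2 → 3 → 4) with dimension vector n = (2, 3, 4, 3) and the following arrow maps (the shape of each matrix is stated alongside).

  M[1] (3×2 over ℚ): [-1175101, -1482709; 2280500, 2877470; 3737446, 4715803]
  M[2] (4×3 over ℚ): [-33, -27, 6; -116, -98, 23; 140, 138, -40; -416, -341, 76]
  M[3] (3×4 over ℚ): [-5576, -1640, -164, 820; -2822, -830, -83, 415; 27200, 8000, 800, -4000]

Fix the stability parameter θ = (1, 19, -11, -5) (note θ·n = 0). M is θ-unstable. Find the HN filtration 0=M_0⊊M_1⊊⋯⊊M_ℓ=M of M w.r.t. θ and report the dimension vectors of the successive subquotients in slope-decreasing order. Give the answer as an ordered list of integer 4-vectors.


Via rank(M_{q-1}∘⋯∘M_p): M ≅ I[1,3], I[1,4], I[2,3], I[3,3], I[4,4]^2.
μ_θ-semistable layers: μ^(1)=4; μ^(2)=1; μ^(3)=-5; μ^(4)=-11

((0, 2, 2, 0); (2, 1, 1, 1); (0, 0, 0, 2); (0, 0, 1, 0))


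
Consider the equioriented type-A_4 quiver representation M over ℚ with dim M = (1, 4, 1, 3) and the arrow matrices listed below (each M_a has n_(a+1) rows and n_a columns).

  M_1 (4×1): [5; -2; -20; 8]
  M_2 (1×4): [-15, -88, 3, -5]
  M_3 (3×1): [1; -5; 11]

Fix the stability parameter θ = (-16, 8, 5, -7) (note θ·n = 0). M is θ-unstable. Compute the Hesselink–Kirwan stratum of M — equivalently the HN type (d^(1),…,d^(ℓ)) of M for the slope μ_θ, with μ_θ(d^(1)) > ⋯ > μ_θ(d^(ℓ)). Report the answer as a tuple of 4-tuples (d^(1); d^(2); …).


Interval decomposition of M: I[1,4], I[2,2]^3, I[4,4]^2.
HN type (ℓ=4): μ^(1)=8; μ^(2)=2; μ^(3)=-7; μ^(4)=-16

((0, 3, 0, 0); (0, 1, 1, 1); (0, 0, 0, 2); (1, 0, 0, 0))


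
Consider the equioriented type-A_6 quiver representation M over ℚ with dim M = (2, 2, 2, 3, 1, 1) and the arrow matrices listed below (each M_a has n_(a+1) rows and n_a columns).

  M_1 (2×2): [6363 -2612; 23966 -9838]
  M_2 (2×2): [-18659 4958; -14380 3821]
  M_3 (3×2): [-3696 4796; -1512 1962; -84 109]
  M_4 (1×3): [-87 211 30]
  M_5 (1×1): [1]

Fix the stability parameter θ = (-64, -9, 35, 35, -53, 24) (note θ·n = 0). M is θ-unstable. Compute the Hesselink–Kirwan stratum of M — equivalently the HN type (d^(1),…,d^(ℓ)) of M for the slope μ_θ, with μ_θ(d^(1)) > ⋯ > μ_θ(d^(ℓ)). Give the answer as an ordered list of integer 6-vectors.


Barcode: M ≅ I[1,3], I[1,4], I[4,4], I[4,6]. HN layers by μ_θ (4 steps, strictly decreasing):
  μ^(1)=35; μ^(2)=24; μ^(3)=-9; μ^(4)=-64

((0, 0, 2, 2, 0, 0); (0, 0, 0, 0, 0, 1); (0, 2, 0, 1, 1, 0); (2, 0, 0, 0, 0, 0))


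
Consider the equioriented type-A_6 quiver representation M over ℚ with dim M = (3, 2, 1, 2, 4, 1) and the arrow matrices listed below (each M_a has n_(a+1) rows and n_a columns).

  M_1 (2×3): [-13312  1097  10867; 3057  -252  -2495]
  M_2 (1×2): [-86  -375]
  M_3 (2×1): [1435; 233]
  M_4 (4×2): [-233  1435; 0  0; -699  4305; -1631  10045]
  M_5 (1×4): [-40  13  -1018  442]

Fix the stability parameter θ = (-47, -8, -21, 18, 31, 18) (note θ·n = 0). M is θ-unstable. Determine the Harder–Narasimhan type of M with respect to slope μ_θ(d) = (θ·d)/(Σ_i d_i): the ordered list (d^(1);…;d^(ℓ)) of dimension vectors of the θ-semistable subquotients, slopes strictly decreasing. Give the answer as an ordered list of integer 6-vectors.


Interval decomposition of M: I[1,1], I[1,2], I[1,4], I[4,5], I[5,5]^2, I[5,6].
HN type (ℓ=6): μ^(1)=31; μ^(2)=49/2; μ^(3)=18; μ^(4)=-8; μ^(5)=-29/2; μ^(6)=-47

((0, 0, 0, 0, 3, 0); (0, 0, 0, 0, 1, 1); (0, 0, 0, 2, 0, 0); (0, 1, 0, 0, 0, 0); (0, 1, 1, 0, 0, 0); (3, 0, 0, 0, 0, 0))


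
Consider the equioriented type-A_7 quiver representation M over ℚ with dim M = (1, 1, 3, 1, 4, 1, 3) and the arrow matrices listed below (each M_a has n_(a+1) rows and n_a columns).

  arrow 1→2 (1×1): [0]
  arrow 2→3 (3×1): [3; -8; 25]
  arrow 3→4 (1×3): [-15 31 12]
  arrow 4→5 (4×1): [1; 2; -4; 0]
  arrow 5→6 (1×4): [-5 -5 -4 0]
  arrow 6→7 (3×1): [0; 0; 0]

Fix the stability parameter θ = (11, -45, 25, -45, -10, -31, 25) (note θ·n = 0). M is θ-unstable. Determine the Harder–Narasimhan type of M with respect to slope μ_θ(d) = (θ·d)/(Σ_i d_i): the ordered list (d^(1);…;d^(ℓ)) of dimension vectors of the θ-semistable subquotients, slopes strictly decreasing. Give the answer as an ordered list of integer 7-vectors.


Interval decomposition of M: I[1,1], I[2,6], I[3,3]^2, I[5,5]^3, I[7,7]^3.
HN type (ℓ=5): μ^(1)=25; μ^(2)=11; μ^(3)=-10; μ^(4)=-61/4; μ^(5)=-45

((0, 0, 2, 0, 0, 0, 3); (1, 0, 0, 0, 0, 0, 0); (0, 0, 0, 0, 3, 0, 0); (0, 0, 1, 1, 1, 1, 0); (0, 1, 0, 0, 0, 0, 0))


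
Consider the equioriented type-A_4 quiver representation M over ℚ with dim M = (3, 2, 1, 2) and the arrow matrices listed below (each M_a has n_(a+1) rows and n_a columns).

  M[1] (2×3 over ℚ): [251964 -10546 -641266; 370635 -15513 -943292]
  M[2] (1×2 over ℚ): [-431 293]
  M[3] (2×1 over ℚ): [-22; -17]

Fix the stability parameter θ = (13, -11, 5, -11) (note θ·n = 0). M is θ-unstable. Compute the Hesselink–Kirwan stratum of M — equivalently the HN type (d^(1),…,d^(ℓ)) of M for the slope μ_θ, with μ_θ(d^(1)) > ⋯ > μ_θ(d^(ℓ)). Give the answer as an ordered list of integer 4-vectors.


Via rank(M_{q-1}∘⋯∘M_p): M ≅ I[1,1], I[1,2], I[1,4], I[4,4].
μ_θ-semistable layers: μ^(1)=13; μ^(2)=1; μ^(3)=-1; μ^(4)=-11

((1, 0, 0, 0); (1, 1, 0, 0); (1, 1, 1, 1); (0, 0, 0, 1))


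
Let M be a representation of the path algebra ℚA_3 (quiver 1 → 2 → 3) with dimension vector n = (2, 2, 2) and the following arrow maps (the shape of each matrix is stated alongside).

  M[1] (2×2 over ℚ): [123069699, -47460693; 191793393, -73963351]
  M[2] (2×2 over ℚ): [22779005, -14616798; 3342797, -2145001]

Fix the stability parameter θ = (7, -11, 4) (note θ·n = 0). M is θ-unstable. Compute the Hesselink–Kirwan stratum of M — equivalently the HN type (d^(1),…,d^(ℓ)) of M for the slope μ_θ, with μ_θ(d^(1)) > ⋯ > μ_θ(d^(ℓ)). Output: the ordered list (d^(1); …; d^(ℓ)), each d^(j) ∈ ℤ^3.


Interval decomposition of M: I[1,1], I[1,3], I[2,3].
HN type (ℓ=4): μ^(1)=7; μ^(2)=4; μ^(3)=-2; μ^(4)=-11

((1, 0, 0); (0, 0, 2); (1, 1, 0); (0, 1, 0))


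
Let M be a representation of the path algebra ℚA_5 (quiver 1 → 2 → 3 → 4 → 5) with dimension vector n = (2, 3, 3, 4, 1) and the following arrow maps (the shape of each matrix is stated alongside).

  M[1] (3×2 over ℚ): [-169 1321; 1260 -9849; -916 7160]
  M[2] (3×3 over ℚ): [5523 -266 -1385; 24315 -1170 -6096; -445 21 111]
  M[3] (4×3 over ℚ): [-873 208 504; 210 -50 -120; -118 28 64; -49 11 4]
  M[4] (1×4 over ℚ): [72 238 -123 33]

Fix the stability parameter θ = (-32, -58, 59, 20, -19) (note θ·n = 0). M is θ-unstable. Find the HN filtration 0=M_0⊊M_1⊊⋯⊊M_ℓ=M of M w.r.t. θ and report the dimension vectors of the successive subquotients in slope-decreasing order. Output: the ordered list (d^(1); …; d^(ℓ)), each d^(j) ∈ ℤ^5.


Interval decomposition of M: I[1,3], I[1,4], I[2,5], I[4,4]^2.
HN type (ℓ=5): μ^(1)=59; μ^(2)=79/2; μ^(3)=20; μ^(4)=-45; μ^(5)=-58

((0, 0, 1, 0, 0); (0, 0, 1, 1, 0); (0, 0, 1, 3, 1); (2, 2, 0, 0, 0); (0, 1, 0, 0, 0))


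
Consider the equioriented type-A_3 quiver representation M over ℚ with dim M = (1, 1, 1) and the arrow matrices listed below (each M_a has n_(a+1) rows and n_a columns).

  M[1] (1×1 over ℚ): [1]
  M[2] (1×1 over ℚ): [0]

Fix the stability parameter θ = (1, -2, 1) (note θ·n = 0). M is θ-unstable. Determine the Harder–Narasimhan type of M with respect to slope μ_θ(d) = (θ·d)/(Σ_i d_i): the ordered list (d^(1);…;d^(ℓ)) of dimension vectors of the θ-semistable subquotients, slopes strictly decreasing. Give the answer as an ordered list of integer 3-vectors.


Barcode: M ≅ I[1,2], I[3,3]. HN layers by μ_θ (2 steps, strictly decreasing):
  μ^(1)=1; μ^(2)=-1/2

((0, 0, 1); (1, 1, 0))


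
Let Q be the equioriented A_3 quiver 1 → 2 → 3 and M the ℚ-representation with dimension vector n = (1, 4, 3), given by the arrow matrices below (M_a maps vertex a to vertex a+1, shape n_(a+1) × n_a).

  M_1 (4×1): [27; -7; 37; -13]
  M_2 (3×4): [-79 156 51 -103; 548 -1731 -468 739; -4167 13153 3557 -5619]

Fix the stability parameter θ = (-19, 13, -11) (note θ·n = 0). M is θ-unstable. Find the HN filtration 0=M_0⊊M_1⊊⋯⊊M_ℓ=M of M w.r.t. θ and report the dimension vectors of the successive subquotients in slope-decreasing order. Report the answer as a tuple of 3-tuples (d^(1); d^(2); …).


Interval decomposition of M: I[1,3], I[2,2], I[2,3]^2.
HN type (ℓ=3): μ^(1)=13; μ^(2)=1; μ^(3)=-19

((0, 1, 0); (0, 3, 3); (1, 0, 0))


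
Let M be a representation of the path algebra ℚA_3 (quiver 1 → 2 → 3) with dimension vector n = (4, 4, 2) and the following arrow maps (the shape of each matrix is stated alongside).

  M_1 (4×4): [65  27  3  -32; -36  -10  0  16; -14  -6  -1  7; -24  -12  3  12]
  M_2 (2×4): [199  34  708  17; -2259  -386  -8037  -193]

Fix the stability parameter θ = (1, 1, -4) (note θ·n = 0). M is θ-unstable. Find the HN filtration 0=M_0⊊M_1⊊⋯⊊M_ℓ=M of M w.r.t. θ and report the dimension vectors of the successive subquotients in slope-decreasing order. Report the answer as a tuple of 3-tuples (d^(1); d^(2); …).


Interval decomposition of M: I[1,2]^2, I[1,3]^2.
HN type (ℓ=2): μ^(1)=1; μ^(2)=-2/3

((2, 2, 0); (2, 2, 2))


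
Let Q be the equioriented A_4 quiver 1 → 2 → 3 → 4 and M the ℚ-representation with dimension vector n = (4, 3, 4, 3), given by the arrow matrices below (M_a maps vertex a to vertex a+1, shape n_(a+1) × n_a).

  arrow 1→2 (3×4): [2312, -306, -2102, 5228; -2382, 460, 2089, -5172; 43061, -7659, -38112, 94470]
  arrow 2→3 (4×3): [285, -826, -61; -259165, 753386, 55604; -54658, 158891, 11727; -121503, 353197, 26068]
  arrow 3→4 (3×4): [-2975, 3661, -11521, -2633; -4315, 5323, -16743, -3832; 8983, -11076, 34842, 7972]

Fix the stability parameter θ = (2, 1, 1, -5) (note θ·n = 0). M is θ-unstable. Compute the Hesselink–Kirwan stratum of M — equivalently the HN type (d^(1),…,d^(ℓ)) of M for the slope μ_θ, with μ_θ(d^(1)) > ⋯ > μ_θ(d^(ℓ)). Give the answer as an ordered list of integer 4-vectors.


Interval decomposition of M: I[1,1], I[1,4]^3, I[3,3].
HN type (ℓ=3): μ^(1)=2; μ^(2)=1; μ^(3)=-1/4

((1, 0, 0, 0); (0, 0, 1, 0); (3, 3, 3, 3))


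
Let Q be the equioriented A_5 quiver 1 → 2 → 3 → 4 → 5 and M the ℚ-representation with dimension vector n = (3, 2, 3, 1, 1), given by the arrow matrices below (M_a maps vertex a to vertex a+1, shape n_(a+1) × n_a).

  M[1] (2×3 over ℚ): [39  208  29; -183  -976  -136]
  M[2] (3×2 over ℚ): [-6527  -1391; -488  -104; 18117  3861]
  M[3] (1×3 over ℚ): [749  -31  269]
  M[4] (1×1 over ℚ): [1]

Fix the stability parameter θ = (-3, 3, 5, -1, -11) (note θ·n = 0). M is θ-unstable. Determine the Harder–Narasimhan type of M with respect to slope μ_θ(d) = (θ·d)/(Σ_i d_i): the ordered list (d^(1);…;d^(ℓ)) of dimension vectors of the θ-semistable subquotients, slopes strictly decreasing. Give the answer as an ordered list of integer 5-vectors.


Via rank(M_{q-1}∘⋯∘M_p): M ≅ I[1,1], I[1,2], I[1,5], I[3,3]^2.
μ_θ-semistable layers: μ^(1)=5; μ^(2)=3; μ^(3)=-1; μ^(4)=-3

((0, 0, 2, 0, 0); (0, 1, 0, 0, 0); (0, 1, 1, 1, 1); (3, 0, 0, 0, 0))


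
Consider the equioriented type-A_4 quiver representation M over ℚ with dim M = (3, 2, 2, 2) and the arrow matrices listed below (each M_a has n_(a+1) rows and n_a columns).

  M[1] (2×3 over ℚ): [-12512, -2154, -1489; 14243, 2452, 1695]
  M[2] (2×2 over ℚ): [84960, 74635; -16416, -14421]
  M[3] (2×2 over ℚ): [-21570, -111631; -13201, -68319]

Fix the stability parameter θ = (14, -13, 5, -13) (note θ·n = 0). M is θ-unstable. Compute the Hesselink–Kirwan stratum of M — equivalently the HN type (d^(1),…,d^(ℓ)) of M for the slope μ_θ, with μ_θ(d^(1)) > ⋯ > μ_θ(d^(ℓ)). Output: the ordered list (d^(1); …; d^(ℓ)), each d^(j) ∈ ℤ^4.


Interval decomposition of M: I[1,1], I[1,2], I[1,4], I[3,4].
HN type (ℓ=4): μ^(1)=14; μ^(2)=1/2; μ^(3)=-7/4; μ^(4)=-4

((1, 0, 0, 0); (1, 1, 0, 0); (1, 1, 1, 1); (0, 0, 1, 1))


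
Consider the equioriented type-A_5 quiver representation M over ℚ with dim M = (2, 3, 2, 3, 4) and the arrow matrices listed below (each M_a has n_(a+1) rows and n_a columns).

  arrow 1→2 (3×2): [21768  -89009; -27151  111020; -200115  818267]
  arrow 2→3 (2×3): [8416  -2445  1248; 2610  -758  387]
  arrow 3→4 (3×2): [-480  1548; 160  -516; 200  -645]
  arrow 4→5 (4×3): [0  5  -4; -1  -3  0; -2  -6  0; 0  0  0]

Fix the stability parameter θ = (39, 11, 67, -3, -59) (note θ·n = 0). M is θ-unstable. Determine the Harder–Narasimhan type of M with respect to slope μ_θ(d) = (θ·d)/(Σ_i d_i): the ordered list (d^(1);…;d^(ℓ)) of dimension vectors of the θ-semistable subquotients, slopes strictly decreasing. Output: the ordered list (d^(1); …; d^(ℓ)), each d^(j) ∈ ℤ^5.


Barcode: M ≅ I[1,3], I[1,4], I[2,2], I[4,5]^2, I[5,5]^2. HN layers by μ_θ (6 steps, strictly decreasing):
  μ^(1)=67; μ^(2)=32; μ^(3)=25; μ^(4)=11; μ^(5)=-31; μ^(6)=-59

((0, 0, 1, 0, 0); (0, 0, 1, 1, 0); (2, 2, 0, 0, 0); (0, 1, 0, 0, 0); (0, 0, 0, 2, 2); (0, 0, 0, 0, 2))


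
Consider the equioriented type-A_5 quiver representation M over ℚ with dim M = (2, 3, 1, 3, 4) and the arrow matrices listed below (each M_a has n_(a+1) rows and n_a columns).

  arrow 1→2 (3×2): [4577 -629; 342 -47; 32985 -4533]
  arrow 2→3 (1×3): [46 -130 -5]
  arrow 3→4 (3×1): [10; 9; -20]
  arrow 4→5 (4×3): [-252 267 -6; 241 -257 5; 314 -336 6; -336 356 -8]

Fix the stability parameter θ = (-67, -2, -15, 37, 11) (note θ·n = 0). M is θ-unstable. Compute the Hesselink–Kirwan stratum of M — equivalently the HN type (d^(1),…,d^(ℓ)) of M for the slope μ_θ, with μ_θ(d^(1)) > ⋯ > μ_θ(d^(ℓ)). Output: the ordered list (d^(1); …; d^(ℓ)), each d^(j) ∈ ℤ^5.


Interval decomposition of M: I[1,2], I[1,5], I[2,2], I[4,4], I[4,5], I[5,5]^2.
HN type (ℓ=6): μ^(1)=37; μ^(2)=24; μ^(3)=11; μ^(4)=-2; μ^(5)=-17/2; μ^(6)=-67

((0, 0, 0, 1, 0); (0, 0, 0, 2, 2); (0, 0, 0, 0, 2); (0, 2, 0, 0, 0); (0, 1, 1, 0, 0); (2, 0, 0, 0, 0))


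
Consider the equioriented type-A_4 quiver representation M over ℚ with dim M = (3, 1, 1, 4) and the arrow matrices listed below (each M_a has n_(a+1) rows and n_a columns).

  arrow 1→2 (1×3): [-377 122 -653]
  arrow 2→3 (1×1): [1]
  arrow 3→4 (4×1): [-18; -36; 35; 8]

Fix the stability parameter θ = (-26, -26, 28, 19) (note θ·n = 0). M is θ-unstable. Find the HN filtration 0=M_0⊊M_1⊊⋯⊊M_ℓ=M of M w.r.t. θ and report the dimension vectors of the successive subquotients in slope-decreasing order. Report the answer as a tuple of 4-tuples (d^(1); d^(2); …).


Via rank(M_{q-1}∘⋯∘M_p): M ≅ I[1,1]^2, I[1,4], I[4,4]^3.
μ_θ-semistable layers: μ^(1)=47/2; μ^(2)=19; μ^(3)=-26

((0, 0, 1, 1); (0, 0, 0, 3); (3, 1, 0, 0))


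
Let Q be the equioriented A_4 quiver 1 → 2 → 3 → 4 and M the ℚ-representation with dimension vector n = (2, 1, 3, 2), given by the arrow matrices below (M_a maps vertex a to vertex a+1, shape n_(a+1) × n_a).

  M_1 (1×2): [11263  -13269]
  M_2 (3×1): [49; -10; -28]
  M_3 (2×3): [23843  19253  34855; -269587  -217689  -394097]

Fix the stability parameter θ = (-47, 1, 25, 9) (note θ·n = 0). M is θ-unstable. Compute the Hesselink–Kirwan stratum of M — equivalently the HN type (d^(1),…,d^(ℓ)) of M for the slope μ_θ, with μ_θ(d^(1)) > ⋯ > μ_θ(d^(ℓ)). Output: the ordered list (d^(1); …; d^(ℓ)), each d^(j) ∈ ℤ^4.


Barcode: M ≅ I[1,1], I[1,4], I[3,3], I[3,4]. HN layers by μ_θ (4 steps, strictly decreasing):
  μ^(1)=25; μ^(2)=17; μ^(3)=1; μ^(4)=-47

((0, 0, 1, 0); (0, 0, 2, 2); (0, 1, 0, 0); (2, 0, 0, 0))


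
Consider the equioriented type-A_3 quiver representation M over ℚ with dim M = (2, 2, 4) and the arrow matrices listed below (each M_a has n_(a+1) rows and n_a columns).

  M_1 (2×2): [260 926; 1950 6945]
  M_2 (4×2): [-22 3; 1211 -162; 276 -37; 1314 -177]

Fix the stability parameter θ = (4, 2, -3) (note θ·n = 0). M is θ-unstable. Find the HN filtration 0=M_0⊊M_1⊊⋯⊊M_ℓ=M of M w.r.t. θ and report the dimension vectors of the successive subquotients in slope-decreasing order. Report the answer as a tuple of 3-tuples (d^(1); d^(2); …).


Barcode: M ≅ I[1,1], I[1,3], I[2,3], I[3,3]^2. HN layers by μ_θ (4 steps, strictly decreasing):
  μ^(1)=4; μ^(2)=1; μ^(3)=-1/2; μ^(4)=-3

((1, 0, 0); (1, 1, 1); (0, 1, 1); (0, 0, 2))


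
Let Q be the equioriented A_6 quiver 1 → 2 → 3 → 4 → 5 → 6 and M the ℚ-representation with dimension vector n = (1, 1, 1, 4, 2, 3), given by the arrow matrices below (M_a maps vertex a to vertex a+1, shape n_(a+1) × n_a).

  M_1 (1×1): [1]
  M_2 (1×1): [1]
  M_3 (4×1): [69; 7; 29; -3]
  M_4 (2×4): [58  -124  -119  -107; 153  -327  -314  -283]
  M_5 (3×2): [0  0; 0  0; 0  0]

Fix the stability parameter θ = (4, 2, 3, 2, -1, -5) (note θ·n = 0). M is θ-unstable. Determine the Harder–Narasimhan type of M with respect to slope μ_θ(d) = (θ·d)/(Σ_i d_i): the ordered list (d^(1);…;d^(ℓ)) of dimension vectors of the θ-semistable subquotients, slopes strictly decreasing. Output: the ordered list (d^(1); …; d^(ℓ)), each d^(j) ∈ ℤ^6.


Interval decomposition of M: I[1,5], I[4,4]^2, I[4,5], I[6,6]^3.
HN type (ℓ=3): μ^(1)=2; μ^(2)=1/2; μ^(3)=-5

((1, 1, 1, 3, 1, 0); (0, 0, 0, 1, 1, 0); (0, 0, 0, 0, 0, 3))


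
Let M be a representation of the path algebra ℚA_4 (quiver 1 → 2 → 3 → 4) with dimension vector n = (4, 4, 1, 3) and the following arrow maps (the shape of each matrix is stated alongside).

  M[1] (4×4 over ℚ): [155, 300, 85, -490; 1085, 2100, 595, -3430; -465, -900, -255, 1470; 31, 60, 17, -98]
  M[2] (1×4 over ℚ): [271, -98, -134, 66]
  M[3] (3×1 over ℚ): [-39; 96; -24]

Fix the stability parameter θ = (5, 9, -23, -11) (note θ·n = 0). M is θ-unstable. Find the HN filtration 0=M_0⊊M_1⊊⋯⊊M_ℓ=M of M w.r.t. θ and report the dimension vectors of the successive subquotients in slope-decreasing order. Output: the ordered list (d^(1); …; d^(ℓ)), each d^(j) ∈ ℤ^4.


Via rank(M_{q-1}∘⋯∘M_p): M ≅ I[1,1]^3, I[1,4], I[2,2]^3, I[4,4]^2.
μ_θ-semistable layers: μ^(1)=9; μ^(2)=5; μ^(3)=-5; μ^(4)=-11

((0, 3, 0, 0); (3, 0, 0, 0); (1, 1, 1, 1); (0, 0, 0, 2))


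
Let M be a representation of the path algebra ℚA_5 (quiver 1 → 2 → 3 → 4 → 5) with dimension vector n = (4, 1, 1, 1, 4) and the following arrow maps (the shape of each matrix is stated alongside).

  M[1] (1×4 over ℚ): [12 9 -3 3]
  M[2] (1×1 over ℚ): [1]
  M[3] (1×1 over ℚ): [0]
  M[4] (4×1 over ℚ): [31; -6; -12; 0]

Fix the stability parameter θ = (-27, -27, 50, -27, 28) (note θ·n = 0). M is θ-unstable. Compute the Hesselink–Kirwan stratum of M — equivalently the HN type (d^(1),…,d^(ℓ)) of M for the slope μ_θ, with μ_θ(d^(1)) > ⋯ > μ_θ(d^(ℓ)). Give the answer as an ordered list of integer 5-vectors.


Barcode: M ≅ I[1,1]^3, I[1,3], I[4,5], I[5,5]^3. HN layers by μ_θ (3 steps, strictly decreasing):
  μ^(1)=50; μ^(2)=28; μ^(3)=-27

((0, 0, 1, 0, 0); (0, 0, 0, 0, 4); (4, 1, 0, 1, 0))


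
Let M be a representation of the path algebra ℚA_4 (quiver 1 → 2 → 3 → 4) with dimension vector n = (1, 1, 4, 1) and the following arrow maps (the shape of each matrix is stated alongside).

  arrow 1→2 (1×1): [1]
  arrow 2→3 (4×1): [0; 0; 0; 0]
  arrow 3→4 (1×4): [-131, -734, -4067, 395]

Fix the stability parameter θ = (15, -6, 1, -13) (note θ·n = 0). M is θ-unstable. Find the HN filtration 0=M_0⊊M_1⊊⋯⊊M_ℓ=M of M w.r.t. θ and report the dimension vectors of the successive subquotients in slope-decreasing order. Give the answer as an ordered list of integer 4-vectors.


Interval decomposition of M: I[1,2], I[3,3]^3, I[3,4].
HN type (ℓ=3): μ^(1)=9/2; μ^(2)=1; μ^(3)=-6

((1, 1, 0, 0); (0, 0, 3, 0); (0, 0, 1, 1))


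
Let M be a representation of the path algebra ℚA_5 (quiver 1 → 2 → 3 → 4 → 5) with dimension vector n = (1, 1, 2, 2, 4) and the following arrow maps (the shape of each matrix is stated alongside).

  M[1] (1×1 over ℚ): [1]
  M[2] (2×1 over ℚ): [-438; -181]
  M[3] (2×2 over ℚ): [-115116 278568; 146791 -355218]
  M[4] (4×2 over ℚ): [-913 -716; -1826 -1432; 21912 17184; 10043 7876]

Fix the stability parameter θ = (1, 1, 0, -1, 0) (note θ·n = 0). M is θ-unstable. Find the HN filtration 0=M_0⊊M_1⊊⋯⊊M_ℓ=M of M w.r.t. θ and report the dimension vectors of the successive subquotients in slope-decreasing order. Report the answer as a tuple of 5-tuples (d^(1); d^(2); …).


Barcode: M ≅ I[1,3], I[3,5], I[4,4], I[5,5]^3. HN layers by μ_θ (4 steps, strictly decreasing):
  μ^(1)=2/3; μ^(2)=0; μ^(3)=-1/2; μ^(4)=-1

((1, 1, 1, 0, 0); (0, 0, 0, 0, 4); (0, 0, 1, 1, 0); (0, 0, 0, 1, 0))


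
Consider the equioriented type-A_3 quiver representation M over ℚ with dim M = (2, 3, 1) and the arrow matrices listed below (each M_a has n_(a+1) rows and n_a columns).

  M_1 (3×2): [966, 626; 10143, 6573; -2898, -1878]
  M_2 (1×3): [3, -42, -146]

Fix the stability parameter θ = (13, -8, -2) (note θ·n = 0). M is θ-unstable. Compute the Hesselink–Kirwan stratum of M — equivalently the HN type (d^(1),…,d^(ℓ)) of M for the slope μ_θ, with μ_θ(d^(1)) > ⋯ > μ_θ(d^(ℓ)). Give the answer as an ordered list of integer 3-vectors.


Via rank(M_{q-1}∘⋯∘M_p): M ≅ I[1,1], I[1,2], I[2,2], I[2,3].
μ_θ-semistable layers: μ^(1)=13; μ^(2)=5/2; μ^(3)=-2; μ^(4)=-8

((1, 0, 0); (1, 1, 0); (0, 0, 1); (0, 2, 0))


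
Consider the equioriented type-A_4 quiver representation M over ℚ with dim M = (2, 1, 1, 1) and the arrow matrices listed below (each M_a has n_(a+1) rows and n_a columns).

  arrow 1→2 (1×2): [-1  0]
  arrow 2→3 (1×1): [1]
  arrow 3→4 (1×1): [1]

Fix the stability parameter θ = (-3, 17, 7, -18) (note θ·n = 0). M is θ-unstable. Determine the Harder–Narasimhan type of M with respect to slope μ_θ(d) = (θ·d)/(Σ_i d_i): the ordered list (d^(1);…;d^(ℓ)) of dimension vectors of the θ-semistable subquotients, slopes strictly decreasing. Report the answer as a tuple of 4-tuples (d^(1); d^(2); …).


Interval decomposition of M: I[1,1], I[1,4].
HN type (ℓ=2): μ^(1)=2; μ^(2)=-3

((0, 1, 1, 1); (2, 0, 0, 0))


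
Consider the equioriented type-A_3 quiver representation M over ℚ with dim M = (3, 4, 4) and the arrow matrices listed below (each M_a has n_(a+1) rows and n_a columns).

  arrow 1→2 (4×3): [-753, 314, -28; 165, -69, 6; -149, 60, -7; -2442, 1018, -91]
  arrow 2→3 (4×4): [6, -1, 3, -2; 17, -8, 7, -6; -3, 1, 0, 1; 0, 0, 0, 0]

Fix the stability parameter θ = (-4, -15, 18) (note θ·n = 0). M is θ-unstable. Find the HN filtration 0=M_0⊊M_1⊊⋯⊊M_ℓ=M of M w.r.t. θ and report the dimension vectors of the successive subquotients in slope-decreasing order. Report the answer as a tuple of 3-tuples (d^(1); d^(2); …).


Via rank(M_{q-1}∘⋯∘M_p): M ≅ I[1,2], I[1,3]^2, I[2,3], I[3,3].
μ_θ-semistable layers: μ^(1)=18; μ^(2)=-19/2; μ^(3)=-15

((0, 0, 4); (3, 3, 0); (0, 1, 0))


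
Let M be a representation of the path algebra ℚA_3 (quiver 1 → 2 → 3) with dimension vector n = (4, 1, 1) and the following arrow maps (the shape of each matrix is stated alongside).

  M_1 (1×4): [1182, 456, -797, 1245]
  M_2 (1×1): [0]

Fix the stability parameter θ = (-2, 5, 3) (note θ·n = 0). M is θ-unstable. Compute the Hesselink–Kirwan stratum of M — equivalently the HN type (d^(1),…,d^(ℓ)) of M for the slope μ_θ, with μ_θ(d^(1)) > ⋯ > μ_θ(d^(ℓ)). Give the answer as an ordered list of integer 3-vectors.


Interval decomposition of M: I[1,1]^3, I[1,2], I[3,3].
HN type (ℓ=3): μ^(1)=5; μ^(2)=3; μ^(3)=-2

((0, 1, 0); (0, 0, 1); (4, 0, 0))


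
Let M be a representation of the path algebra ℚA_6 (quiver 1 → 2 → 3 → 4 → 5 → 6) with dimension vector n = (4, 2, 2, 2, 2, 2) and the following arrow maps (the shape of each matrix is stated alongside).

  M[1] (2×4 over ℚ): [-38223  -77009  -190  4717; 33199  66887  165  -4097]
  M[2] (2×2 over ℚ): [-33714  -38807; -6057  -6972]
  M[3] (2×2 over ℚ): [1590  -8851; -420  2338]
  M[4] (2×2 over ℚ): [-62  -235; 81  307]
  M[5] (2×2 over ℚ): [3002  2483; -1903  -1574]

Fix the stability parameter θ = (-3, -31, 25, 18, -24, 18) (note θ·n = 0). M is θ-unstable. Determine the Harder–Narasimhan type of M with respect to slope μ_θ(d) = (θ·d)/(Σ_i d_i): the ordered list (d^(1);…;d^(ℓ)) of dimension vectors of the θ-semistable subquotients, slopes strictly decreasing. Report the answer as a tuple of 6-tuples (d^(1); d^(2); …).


Via rank(M_{q-1}∘⋯∘M_p): M ≅ I[1,1]^2, I[1,3], I[1,6], I[4,6].
μ_θ-semistable layers: μ^(1)=25; μ^(2)=18; μ^(3)=19/3; μ^(4)=-3; μ^(5)=-17

((0, 0, 1, 0, 0, 0); (0, 0, 0, 0, 0, 2); (0, 0, 1, 1, 1, 0); (2, 0, 0, 1, 1, 0); (2, 2, 0, 0, 0, 0))


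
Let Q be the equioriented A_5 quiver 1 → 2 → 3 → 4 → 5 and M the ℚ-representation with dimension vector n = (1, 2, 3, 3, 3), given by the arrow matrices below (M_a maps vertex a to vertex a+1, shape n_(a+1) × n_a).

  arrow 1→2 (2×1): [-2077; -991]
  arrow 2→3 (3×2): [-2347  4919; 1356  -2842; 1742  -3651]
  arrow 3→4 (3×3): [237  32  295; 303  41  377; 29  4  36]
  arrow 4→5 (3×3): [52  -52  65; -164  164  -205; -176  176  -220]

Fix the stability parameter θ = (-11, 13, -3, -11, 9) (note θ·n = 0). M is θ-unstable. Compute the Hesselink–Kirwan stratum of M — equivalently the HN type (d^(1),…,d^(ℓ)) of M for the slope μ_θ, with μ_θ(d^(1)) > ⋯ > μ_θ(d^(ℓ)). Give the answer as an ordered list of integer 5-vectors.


Barcode: M ≅ I[1,5], I[2,4], I[3,4], I[5,5]^2. HN layers by μ_θ (4 steps, strictly decreasing):
  μ^(1)=9; μ^(2)=-1/3; μ^(3)=-7; μ^(4)=-11

((0, 0, 0, 0, 3); (0, 2, 2, 2, 0); (0, 0, 1, 1, 0); (1, 0, 0, 0, 0))


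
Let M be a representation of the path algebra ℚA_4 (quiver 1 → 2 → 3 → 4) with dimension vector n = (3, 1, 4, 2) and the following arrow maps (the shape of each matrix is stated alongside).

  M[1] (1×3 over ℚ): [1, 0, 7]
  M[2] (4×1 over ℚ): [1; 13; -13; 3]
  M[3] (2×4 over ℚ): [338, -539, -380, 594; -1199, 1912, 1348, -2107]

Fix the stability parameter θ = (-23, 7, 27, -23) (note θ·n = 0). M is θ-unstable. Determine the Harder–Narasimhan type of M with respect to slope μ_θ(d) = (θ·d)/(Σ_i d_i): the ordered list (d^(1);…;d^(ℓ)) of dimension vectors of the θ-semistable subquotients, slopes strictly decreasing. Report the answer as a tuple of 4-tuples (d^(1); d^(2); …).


Via rank(M_{q-1}∘⋯∘M_p): M ≅ I[1,1]^2, I[1,4], I[3,3]^2, I[3,4].
μ_θ-semistable layers: μ^(1)=27; μ^(2)=11/3; μ^(3)=2; μ^(4)=-23

((0, 0, 2, 0); (0, 1, 1, 1); (0, 0, 1, 1); (3, 0, 0, 0))


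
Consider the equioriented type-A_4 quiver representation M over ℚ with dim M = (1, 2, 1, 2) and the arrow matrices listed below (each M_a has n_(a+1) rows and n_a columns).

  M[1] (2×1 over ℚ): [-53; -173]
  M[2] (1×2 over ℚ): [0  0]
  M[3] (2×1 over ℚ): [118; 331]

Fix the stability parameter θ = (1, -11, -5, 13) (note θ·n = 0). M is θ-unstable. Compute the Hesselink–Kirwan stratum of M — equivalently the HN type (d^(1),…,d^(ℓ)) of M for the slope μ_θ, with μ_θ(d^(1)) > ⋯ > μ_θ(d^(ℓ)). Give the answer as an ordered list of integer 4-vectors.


Via rank(M_{q-1}∘⋯∘M_p): M ≅ I[1,2], I[2,2], I[3,4], I[4,4].
μ_θ-semistable layers: μ^(1)=13; μ^(2)=-5; μ^(3)=-11

((0, 0, 0, 2); (1, 1, 1, 0); (0, 1, 0, 0))


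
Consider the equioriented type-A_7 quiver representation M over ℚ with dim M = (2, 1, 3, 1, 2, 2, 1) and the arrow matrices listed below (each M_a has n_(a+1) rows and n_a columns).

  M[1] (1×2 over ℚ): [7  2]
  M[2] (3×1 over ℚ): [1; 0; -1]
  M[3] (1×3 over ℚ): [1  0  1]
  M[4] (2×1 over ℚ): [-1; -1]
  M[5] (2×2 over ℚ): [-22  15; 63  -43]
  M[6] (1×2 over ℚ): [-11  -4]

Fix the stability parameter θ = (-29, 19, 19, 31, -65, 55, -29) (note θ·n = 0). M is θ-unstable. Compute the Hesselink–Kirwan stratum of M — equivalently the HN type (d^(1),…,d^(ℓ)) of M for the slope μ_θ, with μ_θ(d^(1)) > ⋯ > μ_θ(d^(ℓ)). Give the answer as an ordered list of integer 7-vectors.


Barcode: M ≅ I[1,1], I[1,3], I[3,3], I[3,7], I[5,6]. HN layers by μ_θ (6 steps, strictly decreasing):
  μ^(1)=55; μ^(2)=19; μ^(3)=13; μ^(4)=-5; μ^(5)=-29; μ^(6)=-65

((0, 0, 0, 0, 0, 1, 0); (0, 1, 2, 0, 0, 0, 0); (0, 0, 0, 0, 0, 1, 1); (0, 0, 1, 1, 1, 0, 0); (2, 0, 0, 0, 0, 0, 0); (0, 0, 0, 0, 1, 0, 0))


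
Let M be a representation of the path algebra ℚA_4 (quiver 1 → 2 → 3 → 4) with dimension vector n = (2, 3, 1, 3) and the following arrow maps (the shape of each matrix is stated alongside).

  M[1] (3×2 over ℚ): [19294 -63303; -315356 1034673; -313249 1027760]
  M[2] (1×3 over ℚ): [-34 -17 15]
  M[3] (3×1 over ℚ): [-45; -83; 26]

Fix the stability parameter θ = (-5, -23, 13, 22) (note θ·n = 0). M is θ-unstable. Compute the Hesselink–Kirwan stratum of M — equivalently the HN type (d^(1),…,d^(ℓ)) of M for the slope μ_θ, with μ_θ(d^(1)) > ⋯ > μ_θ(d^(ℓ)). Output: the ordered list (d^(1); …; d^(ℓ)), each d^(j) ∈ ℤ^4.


Via rank(M_{q-1}∘⋯∘M_p): M ≅ I[1,2], I[1,4], I[2,2], I[4,4]^2.
μ_θ-semistable layers: μ^(1)=22; μ^(2)=13; μ^(3)=-14; μ^(4)=-23

((0, 0, 0, 3); (0, 0, 1, 0); (2, 2, 0, 0); (0, 1, 0, 0))


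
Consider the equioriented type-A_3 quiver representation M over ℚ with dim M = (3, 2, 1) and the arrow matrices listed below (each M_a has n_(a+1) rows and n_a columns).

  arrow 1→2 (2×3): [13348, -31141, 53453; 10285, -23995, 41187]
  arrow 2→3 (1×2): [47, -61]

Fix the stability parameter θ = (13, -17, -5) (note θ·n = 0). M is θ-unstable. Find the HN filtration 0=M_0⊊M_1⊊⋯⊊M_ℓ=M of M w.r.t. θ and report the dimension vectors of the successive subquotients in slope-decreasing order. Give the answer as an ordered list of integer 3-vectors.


Via rank(M_{q-1}∘⋯∘M_p): M ≅ I[1,1], I[1,2], I[1,3].
μ_θ-semistable layers: μ^(1)=13; μ^(2)=-2; μ^(3)=-3

((1, 0, 0); (1, 1, 0); (1, 1, 1))


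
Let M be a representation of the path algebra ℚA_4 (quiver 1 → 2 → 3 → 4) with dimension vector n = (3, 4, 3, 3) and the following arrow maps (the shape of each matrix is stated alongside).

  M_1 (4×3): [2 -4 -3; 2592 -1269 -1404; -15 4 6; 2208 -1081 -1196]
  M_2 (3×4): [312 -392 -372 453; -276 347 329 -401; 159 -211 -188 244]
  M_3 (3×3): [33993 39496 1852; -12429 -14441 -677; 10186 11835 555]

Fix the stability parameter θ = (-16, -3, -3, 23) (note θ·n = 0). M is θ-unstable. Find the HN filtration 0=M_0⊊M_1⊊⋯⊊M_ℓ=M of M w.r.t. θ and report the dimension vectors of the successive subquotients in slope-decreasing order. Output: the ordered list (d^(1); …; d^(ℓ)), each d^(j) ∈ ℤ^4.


Barcode: M ≅ I[1,3], I[1,4]^2, I[2,2], I[4,4]. HN layers by μ_θ (3 steps, strictly decreasing):
  μ^(1)=23; μ^(2)=-3; μ^(3)=-16

((0, 0, 0, 3); (0, 4, 3, 0); (3, 0, 0, 0))


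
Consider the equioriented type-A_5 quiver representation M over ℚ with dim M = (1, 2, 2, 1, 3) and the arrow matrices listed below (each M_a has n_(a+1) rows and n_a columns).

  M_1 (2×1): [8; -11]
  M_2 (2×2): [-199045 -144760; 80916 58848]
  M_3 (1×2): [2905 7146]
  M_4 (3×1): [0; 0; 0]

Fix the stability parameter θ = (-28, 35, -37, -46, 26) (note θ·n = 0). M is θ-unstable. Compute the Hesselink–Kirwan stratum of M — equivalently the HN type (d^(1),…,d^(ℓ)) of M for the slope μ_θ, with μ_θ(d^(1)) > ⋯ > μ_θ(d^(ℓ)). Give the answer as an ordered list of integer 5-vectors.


Via rank(M_{q-1}∘⋯∘M_p): M ≅ I[1,2], I[2,4], I[3,3], I[5,5]^3.
μ_θ-semistable layers: μ^(1)=35; μ^(2)=26; μ^(3)=-16; μ^(4)=-28; μ^(5)=-37

((0, 1, 0, 0, 0); (0, 0, 0, 0, 3); (0, 1, 1, 1, 0); (1, 0, 0, 0, 0); (0, 0, 1, 0, 0))
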